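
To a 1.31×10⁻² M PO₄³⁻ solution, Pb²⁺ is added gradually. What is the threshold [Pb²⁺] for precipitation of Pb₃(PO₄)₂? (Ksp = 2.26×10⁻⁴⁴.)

5.09×10⁻¹⁴ M

Each salt precipitates once Q = Ksp for that salt.
Pb₃(PO₄)₂(s) ⇌ 3 Pb²⁺(aq) + 2 PO₄³⁻(aq)
Ksp = [Pb²⁺]^3[PO₄³⁻]^2 = [Pb²⁺]^3(1.31×10⁻²)^2
[Pb²⁺]^3 = 2.26×10⁻⁴⁴ / (1.31×10⁻²)^2 = 1.32×10⁻⁴⁰
[Pb²⁺] = 5.09×10⁻¹⁴ M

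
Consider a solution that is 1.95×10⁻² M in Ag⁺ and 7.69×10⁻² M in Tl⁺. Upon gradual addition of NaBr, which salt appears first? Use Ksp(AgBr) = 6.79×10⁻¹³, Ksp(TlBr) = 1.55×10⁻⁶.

A salt starts to precipitate once the ion product Q reaches its Ksp.
For AgBr: [Br⁻] = (Ksp/[Ag⁺]) = 3.48×10⁻¹¹ M
For TlBr: [Br⁻] = (Ksp/[Tl⁺]) = 2.02×10⁻⁵ M
AgBr requires the lower [Br⁻], so it precipitates first.

AgBr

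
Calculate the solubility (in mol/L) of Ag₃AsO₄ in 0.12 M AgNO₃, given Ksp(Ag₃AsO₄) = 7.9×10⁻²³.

Ag₃AsO₄(s) ⇌ 3 Ag⁺(aq) + AsO₄³⁻(aq)
With Ag⁺ already at 0.12 M and s small, take [Ag⁺] ≈ 0.12 M and [AsO₄³⁻] = s.
Ksp = [Ag⁺]^3[AsO₄³⁻] = (0.12)^3s
s = 7.9×10⁻²³ / (0.12)^3 = 4.6×10⁻²⁰
s = 4.6×10⁻²⁰ M

4.6×10⁻²⁰ M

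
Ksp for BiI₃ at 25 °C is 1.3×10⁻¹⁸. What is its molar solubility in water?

1.5×10⁻⁵ M

BiI₃(s) ⇌ Bi³⁺(aq) + 3 I⁻(aq)
If s mol/L of BiI₃ dissolves, [Bi³⁺] = s and [I⁻] = 3s.
Ksp = [Bi³⁺][I⁻]^3 = s · (3s)^3 = 27s^4
27s^4 = 1.3×10⁻¹⁸  ⇒  s^4 = 4.8×10⁻²⁰
s = 1.5×10⁻⁵ mol L⁻¹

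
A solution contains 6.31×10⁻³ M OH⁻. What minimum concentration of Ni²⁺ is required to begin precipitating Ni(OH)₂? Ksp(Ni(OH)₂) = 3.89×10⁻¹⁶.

9.77×10⁻¹² M

Precipitation begins when Q = Ksp.
Ni(OH)₂(s) ⇌ Ni²⁺(aq) + 2 OH⁻(aq)
Ksp = [Ni²⁺][OH⁻]^2 = [Ni²⁺](6.31×10⁻³)^2
[Ni²⁺] = 3.89×10⁻¹⁶ / (6.31×10⁻³)^2 = 9.77×10⁻¹²
[Ni²⁺] = 9.77×10⁻¹² M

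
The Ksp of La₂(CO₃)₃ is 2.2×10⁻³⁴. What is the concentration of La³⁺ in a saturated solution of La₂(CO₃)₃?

1.5×10⁻⁷ M

La₂(CO₃)₃(s) ⇌ 2 La³⁺(aq) + 3 CO₃²⁻(aq)
With molar solubility s: [La³⁺] = 2s, [CO₃²⁻] = 3s.
Ksp = [La³⁺]^2[CO₃²⁻]^3 = (2s)^2 · (3s)^3 = 108s^5 = 2.2×10⁻³⁴
s = 7.3×10⁻⁸ mol/L
[La³⁺] = 2s = 1.5×10⁻⁷ mol/L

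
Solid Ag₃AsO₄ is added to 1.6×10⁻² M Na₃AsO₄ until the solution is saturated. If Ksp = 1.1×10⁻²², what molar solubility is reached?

6.3×10⁻⁸ M

Ag₃AsO₄(s) ⇌ 3 Ag⁺(aq) + AsO₄³⁻(aq)
The solution already contains AsO₄³⁻ at 1.6×10⁻² M. Let s be the molar solubility of Ag₃AsO₄.
[AsO₄³⁻] ≈ 1.6×10⁻² M (common ion dominates); [Ag⁺] = 3s.
Ksp = [Ag⁺]^3[AsO₄³⁻] = (3s)^3(1.6×10⁻²)
(3s)^3 = 1.1×10⁻²² / (1.6×10⁻²) = 6.9×10⁻²¹
s = 6.3×10⁻⁸ M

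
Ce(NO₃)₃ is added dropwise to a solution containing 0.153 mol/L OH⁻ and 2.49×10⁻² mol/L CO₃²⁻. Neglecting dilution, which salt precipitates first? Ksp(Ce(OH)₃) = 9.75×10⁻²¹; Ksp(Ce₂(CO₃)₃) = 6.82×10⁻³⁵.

Ce(OH)₃

A salt starts to precipitate once the ion product Q reaches its Ksp.
For Ce(OH)₃: [Ce³⁺] = (Ksp/[OH⁻]^3) = 2.72×10⁻¹⁸ mol/L
For Ce₂(CO₃)₃: [Ce³⁺] = (Ksp/[CO₃²⁻]^3)^(1/2) = 2.10×10⁻¹⁵ mol/L
Since Ce(OH)₃ needs less Ce³⁺ to reach saturation, it precipitates first.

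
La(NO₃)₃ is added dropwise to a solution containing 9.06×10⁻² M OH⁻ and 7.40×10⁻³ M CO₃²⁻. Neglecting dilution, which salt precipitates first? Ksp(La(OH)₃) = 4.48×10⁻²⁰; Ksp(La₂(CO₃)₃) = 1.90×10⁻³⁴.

Precipitation of each salt begins when its ion product equals Ksp.
For La(OH)₃: [La³⁺] = (Ksp/[OH⁻]^3) = 6.02×10⁻¹⁷ M
For La₂(CO₃)₃: [La³⁺] = (Ksp/[CO₃²⁻]^3)^(1/2) = 2.17×10⁻¹⁴ M
Since La(OH)₃ needs less La³⁺ to reach saturation, it precipitates first.

La(OH)₃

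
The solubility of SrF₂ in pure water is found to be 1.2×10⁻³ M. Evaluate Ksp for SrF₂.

Ksp = 6.9×10⁻⁹

SrF₂(s) ⇌ Sr²⁺(aq) + 2 F⁻(aq)
If s mol/L of SrF₂ dissolves, [Sr²⁺] = s and [F⁻] = 2s.
Ksp = [Sr²⁺][F⁻]^2 = s · (2s)^2 = 4s^3
Ksp = 4 × (1.2×10⁻³)^3 = 6.9×10⁻⁹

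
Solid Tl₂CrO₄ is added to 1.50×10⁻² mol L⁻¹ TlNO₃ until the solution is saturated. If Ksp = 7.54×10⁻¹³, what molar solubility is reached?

Tl₂CrO₄(s) ⇌ 2 Tl⁺(aq) + CrO₄²⁻(aq)
The solution already contains Tl⁺ at 1.50×10⁻² mol L⁻¹. Let s be the molar solubility of Tl₂CrO₄.
[Tl⁺] ≈ 1.50×10⁻² mol L⁻¹ (common ion dominates); [CrO₄²⁻] = s.
Ksp = [Tl⁺]^2[CrO₄²⁻] = (1.50×10⁻²)^2s
s = 7.54×10⁻¹³ / (1.50×10⁻²)^2 = 3.35×10⁻⁹
s = 3.35×10⁻⁹ mol L⁻¹

3.35×10⁻⁹ M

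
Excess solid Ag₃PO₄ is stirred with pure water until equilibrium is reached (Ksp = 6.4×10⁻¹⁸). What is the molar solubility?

2.2×10⁻⁵ M

Ag₃PO₄(s) ⇌ 3 Ag⁺(aq) + PO₄³⁻(aq)
If s mol/L of Ag₃PO₄ dissolves, [Ag⁺] = 3s and [PO₄³⁻] = s.
Ksp = [Ag⁺]^3[PO₄³⁻] = (3s)^3 · s = 27s^4
27s^4 = 6.4×10⁻¹⁸  ⇒  s^4 = 2.4×10⁻¹⁹
s = (2.4×10⁻¹⁹)^(1/4) = 2.2×10⁻⁵ mol/L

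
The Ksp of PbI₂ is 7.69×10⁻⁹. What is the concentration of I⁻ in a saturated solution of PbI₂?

PbI₂(s) ⇌ Pb²⁺(aq) + 2 I⁻(aq)
For each mole of PbI₂ that dissolves per liter, [Pb²⁺] = s and [I⁻] = 2s; let s denote this solubility.
Ksp = [Pb²⁺][I⁻]^2 = s · (2s)^2 = 4s^3 = 7.69×10⁻⁹
s = 1.24×10⁻³ M
[I⁻] = 2s = 2.49×10⁻³ M

2.49×10⁻³ M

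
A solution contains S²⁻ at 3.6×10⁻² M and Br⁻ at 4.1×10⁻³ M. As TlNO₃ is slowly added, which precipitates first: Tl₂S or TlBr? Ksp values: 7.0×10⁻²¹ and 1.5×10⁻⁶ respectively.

Precipitation of each salt begins when its ion product equals Ksp.
For Tl₂S: [Tl⁺] = (Ksp/[S²⁻])^(1/2) = 4.4×10⁻¹⁰ M
For TlBr: [Tl⁺] = (Ksp/[Br⁻]) = 3.7×10⁻⁴ M
Since Tl₂S needs less Tl⁺ to reach saturation, it precipitates first.

Tl₂S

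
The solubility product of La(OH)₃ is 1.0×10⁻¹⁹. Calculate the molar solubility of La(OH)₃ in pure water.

7.8×10⁻⁶ M

La(OH)₃(s) ⇌ La³⁺(aq) + 3 OH⁻(aq)
If s mol/L of La(OH)₃ dissolves, [La³⁺] = s and [OH⁻] = 3s.
Ksp = [La³⁺][OH⁻]^3 = s · (3s)^3 = 27s^4
27s^4 = 1.0×10⁻¹⁹  ⇒  s^4 = 3.7×10⁻²¹
s = (3.7×10⁻²¹)^(1/4) = 7.8×10⁻⁶ mol L⁻¹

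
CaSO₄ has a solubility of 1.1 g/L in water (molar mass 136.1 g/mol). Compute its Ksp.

s = (1.1 g L⁻¹)/(136.1 g mol⁻¹) = 8.082×10⁻³ M
CaSO₄(s) ⇌ Ca²⁺(aq) + SO₄²⁻(aq)
Let s be the molar solubility. Then [Ca²⁺] = s and [SO₄²⁻] = s.
Ksp = [Ca²⁺][SO₄²⁻] = s · s = s^2
Ksp = (8.082×10⁻³)^2 = 6.5×10⁻⁵

Ksp = 6.5×10⁻⁵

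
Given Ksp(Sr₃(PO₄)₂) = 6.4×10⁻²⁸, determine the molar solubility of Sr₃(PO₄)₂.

1.4×10⁻⁶ M

Sr₃(PO₄)₂(s) ⇌ 3 Sr²⁺(aq) + 2 PO₄³⁻(aq)
With molar solubility s: [Sr²⁺] = 3s, [PO₄³⁻] = 2s.
Ksp = [Sr²⁺]^3[PO₄³⁻]^2 = (3s)^3 · (2s)^2 = 108s^5
108s^5 = 6.4×10⁻²⁸  ⇒  s^5 = 5.9×10⁻³⁰
Taking the 5th root, s = 1.4×10⁻⁶ mol L⁻¹.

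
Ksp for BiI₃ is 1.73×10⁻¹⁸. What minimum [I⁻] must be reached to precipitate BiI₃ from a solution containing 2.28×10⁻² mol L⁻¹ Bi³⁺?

Each salt precipitates once Q = Ksp for that salt.
BiI₃(s) ⇌ Bi³⁺(aq) + 3 I⁻(aq)
Ksp = [Bi³⁺][I⁻]^3 = [I⁻]^3(2.28×10⁻²)
[I⁻]^3 = 1.73×10⁻¹⁸ / (2.28×10⁻²) = 7.59×10⁻¹⁷
[I⁻] = 4.23×10⁻⁶ mol L⁻¹

4.23×10⁻⁶ M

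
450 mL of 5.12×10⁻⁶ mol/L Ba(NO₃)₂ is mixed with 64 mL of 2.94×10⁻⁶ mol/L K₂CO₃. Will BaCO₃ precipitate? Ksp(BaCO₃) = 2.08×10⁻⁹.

No

After mixing, V = 450 mL + 64 mL = 514 mL.
[Ba²⁺] = (5.12×10⁻⁶)(450)/514 = 4.48×10⁻⁶ mol/L
[CO₃²⁻] = (2.94×10⁻⁶)(64)/514 = 3.66×10⁻⁷ mol/L
Q = [Ba²⁺][CO₃²⁻] = 1.64×10⁻¹²
Since Q (1.64×10⁻¹²) is less than Ksp (2.08×10⁻⁹), no BaCO₃ precipitates.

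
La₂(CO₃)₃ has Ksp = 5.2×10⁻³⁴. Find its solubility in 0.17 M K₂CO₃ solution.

1.6×10⁻¹⁶ M

La₂(CO₃)₃(s) ⇌ 2 La³⁺(aq) + 3 CO₃²⁻(aq)
CO₃²⁻ is already present at 0.17 M. If s mol/L of La₂(CO₃)₃ dissolves, [La³⁺] = 2s while [CO₃²⁻] ≈ 0.17 M.
Ksp = [La³⁺]^2[CO₃²⁻]^3 = (2s)^2(0.17)^3
(2s)^2 = 5.2×10⁻³⁴ / (0.17)^3 = 1.1×10⁻³¹
s = 1.6×10⁻¹⁶ M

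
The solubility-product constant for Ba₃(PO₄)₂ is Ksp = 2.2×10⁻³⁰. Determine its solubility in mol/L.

Ba₃(PO₄)₂(s) ⇌ 3 Ba²⁺(aq) + 2 PO₄³⁻(aq)
With molar solubility s: [Ba²⁺] = 3s, [PO₄³⁻] = 2s.
Ksp = [Ba²⁺]^3[PO₄³⁻]^2 = (3s)^3 · (2s)^2 = 108s^5
108s^5 = 2.2×10⁻³⁰  ⇒  s^5 = 2.0×10⁻³²
s = (2.0×10⁻³²)^(1/5) = 4.6×10⁻⁷ mol/L

4.6×10⁻⁷ M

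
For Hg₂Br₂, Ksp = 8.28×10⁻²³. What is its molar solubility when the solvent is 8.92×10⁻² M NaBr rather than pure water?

1.04×10⁻²⁰ M

Hg₂Br₂(s) ⇌ Hg₂²⁺(aq) + 2 Br⁻(aq)
Let s be the solubility of Hg₂Br₂ here. The common ion gives [Br⁻] ≈ 8.92×10⁻² M, and [Hg₂²⁺] = s.
Ksp = [Hg₂²⁺][Br⁻]^2 = s(8.92×10⁻²)^2
s = 8.28×10⁻²³ / (8.92×10⁻²)^2 = 1.04×10⁻²⁰
s = 1.04×10⁻²⁰ M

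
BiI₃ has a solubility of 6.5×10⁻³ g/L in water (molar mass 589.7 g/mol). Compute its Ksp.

s = (6.5×10⁻³ g L⁻¹)/(589.7 g mol⁻¹) = 1.102×10⁻⁵ M
BiI₃(s) ⇌ Bi³⁺(aq) + 3 I⁻(aq)
With molar solubility s: [Bi³⁺] = s, [I⁻] = 3s.
Ksp = [Bi³⁺][I⁻]^3 = s · (3s)^3 = 27s^4
Ksp = 27 × (1.102×10⁻⁵)^4 = 4.0×10⁻¹⁹

Ksp = 4.0×10⁻¹⁹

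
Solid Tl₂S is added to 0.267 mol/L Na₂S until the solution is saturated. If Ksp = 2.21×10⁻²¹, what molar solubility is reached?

4.55×10⁻¹¹ M

Tl₂S(s) ⇌ 2 Tl⁺(aq) + S²⁻(aq)
The solution already contains S²⁻ at 0.267 mol/L. Let s be the molar solubility of Tl₂S.
[S²⁻] ≈ 0.267 mol/L (common ion dominates); [Tl⁺] = 2s.
Ksp = [Tl⁺]^2[S²⁻] = (2s)^2(0.267)
(2s)^2 = 2.21×10⁻²¹ / (0.267) = 8.28×10⁻²¹
s = 4.55×10⁻¹¹ mol/L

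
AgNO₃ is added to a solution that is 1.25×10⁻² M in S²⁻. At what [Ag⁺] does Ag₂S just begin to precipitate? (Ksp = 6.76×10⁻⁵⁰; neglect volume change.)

2.33×10⁻²⁴ M

Precipitation begins when Q = Ksp.
Ag₂S(s) ⇌ 2 Ag⁺(aq) + S²⁻(aq)
Ksp = [Ag⁺]^2[S²⁻] = [Ag⁺]^2(1.25×10⁻²)
[Ag⁺]^2 = 6.76×10⁻⁵⁰ / (1.25×10⁻²) = 5.41×10⁻⁴⁸
[Ag⁺] = 2.33×10⁻²⁴ M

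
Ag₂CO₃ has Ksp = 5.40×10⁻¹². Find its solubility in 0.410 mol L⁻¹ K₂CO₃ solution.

1.81×10⁻⁶ M

Ag₂CO₃(s) ⇌ 2 Ag⁺(aq) + CO₃²⁻(aq)
With CO₃²⁻ already at 0.410 mol L⁻¹ and s small, take [CO₃²⁻] ≈ 0.410 mol L⁻¹ and [Ag⁺] = 2s.
Ksp = [Ag⁺]^2[CO₃²⁻] = (2s)^2(0.410)
(2s)^2 = 5.40×10⁻¹² / (0.410) = 1.32×10⁻¹¹
s = 1.81×10⁻⁶ mol L⁻¹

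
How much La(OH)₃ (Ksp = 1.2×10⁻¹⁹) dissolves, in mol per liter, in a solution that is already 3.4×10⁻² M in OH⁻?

La(OH)₃(s) ⇌ La³⁺(aq) + 3 OH⁻(aq)
OH⁻ is already present at 3.4×10⁻² M. If s mol/L of La(OH)₃ dissolves, [La³⁺] = s while [OH⁻] ≈ 3.4×10⁻² M.
Ksp = [La³⁺][OH⁻]^3 = s(3.4×10⁻²)^3
s = 1.2×10⁻¹⁹ / (3.4×10⁻²)^3 = 3.1×10⁻¹⁵
s = 3.1×10⁻¹⁵ M

3.1×10⁻¹⁵ M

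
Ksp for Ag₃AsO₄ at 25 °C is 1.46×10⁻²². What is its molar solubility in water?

Ag₃AsO₄(s) ⇌ 3 Ag⁺(aq) + AsO₄³⁻(aq)
With molar solubility s: [Ag⁺] = 3s, [AsO₄³⁻] = s.
Ksp = [Ag⁺]^3[AsO₄³⁻] = (3s)^3 · s = 27s^4
27s^4 = 1.46×10⁻²²  ⇒  s^4 = 5.41×10⁻²⁴
s = 1.52×10⁻⁶ M

1.52×10⁻⁶ M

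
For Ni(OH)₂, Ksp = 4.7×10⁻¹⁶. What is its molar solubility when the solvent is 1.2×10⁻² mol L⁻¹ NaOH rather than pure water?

Ni(OH)₂(s) ⇌ Ni²⁺(aq) + 2 OH⁻(aq)
Let s be the solubility of Ni(OH)₂ here. The common ion gives [OH⁻] ≈ 1.2×10⁻² mol L⁻¹, and [Ni²⁺] = s.
Ksp = [Ni²⁺][OH⁻]^2 = s(1.2×10⁻²)^2
s = 4.7×10⁻¹⁶ / (1.2×10⁻²)^2 = 3.3×10⁻¹²
s = 3.3×10⁻¹² mol L⁻¹

3.3×10⁻¹² M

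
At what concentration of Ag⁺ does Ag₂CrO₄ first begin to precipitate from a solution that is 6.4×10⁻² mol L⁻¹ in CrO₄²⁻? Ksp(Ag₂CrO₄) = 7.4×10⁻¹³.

Precipitation of each salt begins when its ion product equals Ksp.
Ag₂CrO₄(s) ⇌ 2 Ag⁺(aq) + CrO₄²⁻(aq)
Ksp = [Ag⁺]^2[CrO₄²⁻] = [Ag⁺]^2(6.4×10⁻²)
[Ag⁺]^2 = 7.4×10⁻¹³ / (6.4×10⁻²) = 1.2×10⁻¹¹
[Ag⁺] = 3.4×10⁻⁶ mol L⁻¹

3.4×10⁻⁶ M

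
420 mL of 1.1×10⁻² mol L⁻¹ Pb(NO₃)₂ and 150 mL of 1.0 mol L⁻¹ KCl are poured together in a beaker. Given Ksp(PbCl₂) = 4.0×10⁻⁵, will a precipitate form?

After mixing, V = 420 mL + 150 mL = 570 mL.
[Pb²⁺] = (1.1×10⁻²)(420)/570 = 8.1×10⁻³ mol L⁻¹
[Cl⁻] = (1.0)(150)/570 = 0.26 mol L⁻¹
Q = [Pb²⁺][Cl⁻]^2 = 5.6×10⁻⁴
Q = 5.6×10⁻⁴ > Ksp = 4.0×10⁻⁵, so the solution is supersaturated and PbCl₂ precipitates.

Yes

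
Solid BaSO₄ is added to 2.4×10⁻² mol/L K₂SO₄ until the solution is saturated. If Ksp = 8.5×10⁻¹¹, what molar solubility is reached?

3.5×10⁻⁹ M

BaSO₄(s) ⇌ Ba²⁺(aq) + SO₄²⁻(aq)
SO₄²⁻ is already present at 2.4×10⁻² mol/L. If s mol/L of BaSO₄ dissolves, [Ba²⁺] = s while [SO₄²⁻] ≈ 2.4×10⁻² mol/L.
Ksp = [Ba²⁺][SO₄²⁻] = s(2.4×10⁻²)
s = 8.5×10⁻¹¹ / (2.4×10⁻²) = 3.5×10⁻⁹
s = 3.5×10⁻⁹ mol/L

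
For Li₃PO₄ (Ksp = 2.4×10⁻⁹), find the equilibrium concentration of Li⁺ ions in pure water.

Li₃PO₄(s) ⇌ 3 Li⁺(aq) + PO₄³⁻(aq)
With molar solubility s: [Li⁺] = 3s, [PO₄³⁻] = s.
Ksp = [Li⁺]^3[PO₄³⁻] = (3s)^3 · s = 27s^4 = 2.4×10⁻⁹
s = 3.1×10⁻³ mol/L
[Li⁺] = 3s = 9.2×10⁻³ mol/L

9.2×10⁻³ M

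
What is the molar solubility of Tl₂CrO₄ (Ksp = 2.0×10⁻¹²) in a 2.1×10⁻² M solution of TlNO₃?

4.5×10⁻⁹ M

Tl₂CrO₄(s) ⇌ 2 Tl⁺(aq) + CrO₄²⁻(aq)
Tl⁺ is already present at 2.1×10⁻² M. If s mol/L of Tl₂CrO₄ dissolves, [CrO₄²⁻] = s while [Tl⁺] ≈ 2.1×10⁻² M.
Ksp = [Tl⁺]^2[CrO₄²⁻] = (2.1×10⁻²)^2s
s = 2.0×10⁻¹² / (2.1×10⁻²)^2 = 4.5×10⁻⁹
s = 4.5×10⁻⁹ M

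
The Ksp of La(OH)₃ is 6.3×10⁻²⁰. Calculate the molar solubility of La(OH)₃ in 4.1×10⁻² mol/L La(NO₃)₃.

La(OH)₃(s) ⇌ La³⁺(aq) + 3 OH⁻(aq)
La³⁺ is already present at 4.1×10⁻² mol/L. If s mol/L of La(OH)₃ dissolves, [OH⁻] = 3s while [La³⁺] ≈ 4.1×10⁻² mol/L.
Ksp = [La³⁺][OH⁻]^3 = (4.1×10⁻²)(3s)^3
(3s)^3 = 6.3×10⁻²⁰ / (4.1×10⁻²) = 1.5×10⁻¹⁸
s = 3.8×10⁻⁷ mol/L

3.8×10⁻⁷ M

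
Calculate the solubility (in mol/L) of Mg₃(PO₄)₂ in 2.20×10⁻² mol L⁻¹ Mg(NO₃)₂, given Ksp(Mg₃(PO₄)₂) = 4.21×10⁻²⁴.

3.14×10⁻¹⁰ M

Mg₃(PO₄)₂(s) ⇌ 3 Mg²⁺(aq) + 2 PO₄³⁻(aq)
Mg²⁺ is already present at 2.20×10⁻² mol L⁻¹. If s mol/L of Mg₃(PO₄)₂ dissolves, [PO₄³⁻] = 2s while [Mg²⁺] ≈ 2.20×10⁻² mol L⁻¹.
Ksp = [Mg²⁺]^3[PO₄³⁻]^2 = (2.20×10⁻²)^3(2s)^2
(2s)^2 = 4.21×10⁻²⁴ / (2.20×10⁻²)^3 = 3.95×10⁻¹⁹
s = 3.14×10⁻¹⁰ mol L⁻¹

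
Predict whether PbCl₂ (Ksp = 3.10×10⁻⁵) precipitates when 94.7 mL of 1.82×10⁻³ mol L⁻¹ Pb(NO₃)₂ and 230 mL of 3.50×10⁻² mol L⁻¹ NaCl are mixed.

The combined volume is 324.7 mL.
[Pb²⁺] = (1.82×10⁻³)(94.7)/324.7 = 5.31×10⁻⁴ mol L⁻¹
[Cl⁻] = (3.50×10⁻²)(230)/324.7 = 2.48×10⁻² mol L⁻¹
Q = [Pb²⁺][Cl⁻]^2 = 3.26×10⁻⁷
Since Q (3.26×10⁻⁷) is less than Ksp (3.10×10⁻⁵), no PbCl₂ precipitates.

No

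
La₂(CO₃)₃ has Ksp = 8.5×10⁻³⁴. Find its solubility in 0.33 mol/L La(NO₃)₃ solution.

6.6×10⁻¹² M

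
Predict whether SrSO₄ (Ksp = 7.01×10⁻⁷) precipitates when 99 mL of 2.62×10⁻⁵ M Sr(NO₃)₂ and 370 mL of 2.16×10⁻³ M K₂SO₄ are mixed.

No

After mixing, V = 99 mL + 370 mL = 469 mL.
[Sr²⁺] = (2.62×10⁻⁵)(99)/469 = 5.53×10⁻⁶ M
[SO₄²⁻] = (2.16×10⁻³)(370)/469 = 1.70×10⁻³ M
Q = [Sr²⁺][SO₄²⁻] = 9.42×10⁻⁹
Since Q (9.42×10⁻⁹) is less than Ksp (7.01×10⁻⁷), no SrSO₄ precipitates.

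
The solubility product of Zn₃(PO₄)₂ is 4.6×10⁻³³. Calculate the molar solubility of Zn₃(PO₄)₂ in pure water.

Zn₃(PO₄)₂(s) ⇌ 3 Zn²⁺(aq) + 2 PO₄³⁻(aq)
For each mole of Zn₃(PO₄)₂ that dissolves per liter, [Zn²⁺] = 3s and [PO₄³⁻] = 2s; let s denote this solubility.
Ksp = [Zn²⁺]^3[PO₄³⁻]^2 = (3s)^3 · (2s)^2 = 108s^5
108s^5 = 4.6×10⁻³³  ⇒  s^5 = 4.3×10⁻³⁵
s = (4.3×10⁻³⁵)^(1/5) = 1.3×10⁻⁷ M

1.3×10⁻⁷ M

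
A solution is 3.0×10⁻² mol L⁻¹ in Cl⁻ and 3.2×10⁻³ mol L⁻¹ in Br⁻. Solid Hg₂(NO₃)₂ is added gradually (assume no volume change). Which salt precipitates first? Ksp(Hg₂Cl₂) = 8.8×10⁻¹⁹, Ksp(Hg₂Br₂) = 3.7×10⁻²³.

Hg₂Br₂

A salt starts to precipitate once the ion product Q reaches its Ksp.
For Hg₂Cl₂: [Hg₂²⁺] = (Ksp/[Cl⁻]^2) = 9.8×10⁻¹⁶ mol L⁻¹
For Hg₂Br₂: [Hg₂²⁺] = (Ksp/[Br⁻]^2) = 3.6×10⁻¹⁸ mol L⁻¹
Since Hg₂Br₂ needs less Hg₂²⁺ to reach saturation, it precipitates first.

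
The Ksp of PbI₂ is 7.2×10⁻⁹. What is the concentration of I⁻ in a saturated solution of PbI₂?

2.4×10⁻³ M

PbI₂(s) ⇌ Pb²⁺(aq) + 2 I⁻(aq)
If s mol/L of PbI₂ dissolves, [Pb²⁺] = s and [I⁻] = 2s.
Ksp = [Pb²⁺][I⁻]^2 = s · (2s)^2 = 4s^3 = 7.2×10⁻⁹
s = 1.2×10⁻³ M
[I⁻] = 2s = 2.4×10⁻³ M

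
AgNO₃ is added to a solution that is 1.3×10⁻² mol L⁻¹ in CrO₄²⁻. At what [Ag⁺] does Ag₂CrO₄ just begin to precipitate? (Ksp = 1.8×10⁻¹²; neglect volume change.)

Precipitation begins when Q = Ksp.
Ag₂CrO₄(s) ⇌ 2 Ag⁺(aq) + CrO₄²⁻(aq)
Ksp = [Ag⁺]^2[CrO₄²⁻] = [Ag⁺]^2(1.3×10⁻²)
[Ag⁺]^2 = 1.8×10⁻¹² / (1.3×10⁻²) = 1.4×10⁻¹⁰
[Ag⁺] = 1.2×10⁻⁵ mol L⁻¹

1.2×10⁻⁵ M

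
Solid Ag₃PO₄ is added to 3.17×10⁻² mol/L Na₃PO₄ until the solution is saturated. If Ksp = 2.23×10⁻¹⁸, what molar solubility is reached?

Ag₃PO₄(s) ⇌ 3 Ag⁺(aq) + PO₄³⁻(aq)
PO₄³⁻ is already present at 3.17×10⁻² mol/L. If s mol/L of Ag₃PO₄ dissolves, [Ag⁺] = 3s while [PO₄³⁻] ≈ 3.17×10⁻² mol/L.
Ksp = [Ag⁺]^3[PO₄³⁻] = (3s)^3(3.17×10⁻²)
(3s)^3 = 2.23×10⁻¹⁸ / (3.17×10⁻²) = 7.03×10⁻¹⁷
s = 1.38×10⁻⁶ mol/L

1.38×10⁻⁶ M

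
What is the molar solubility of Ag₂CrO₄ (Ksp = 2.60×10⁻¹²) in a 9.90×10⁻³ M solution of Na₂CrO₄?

Ag₂CrO₄(s) ⇌ 2 Ag⁺(aq) + CrO₄²⁻(aq)
With CrO₄²⁻ already at 9.90×10⁻³ M and s small, take [CrO₄²⁻] ≈ 9.90×10⁻³ M and [Ag⁺] = 2s.
Ksp = [Ag⁺]^2[CrO₄²⁻] = (2s)^2(9.90×10⁻³)
(2s)^2 = 2.60×10⁻¹² / (9.90×10⁻³) = 2.63×10⁻¹⁰
s = 8.10×10⁻⁶ M

8.10×10⁻⁶ M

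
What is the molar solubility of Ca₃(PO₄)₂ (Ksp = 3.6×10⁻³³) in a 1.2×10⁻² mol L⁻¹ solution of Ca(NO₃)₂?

Ca₃(PO₄)₂(s) ⇌ 3 Ca²⁺(aq) + 2 PO₄³⁻(aq)
With Ca²⁺ already at 1.2×10⁻² mol L⁻¹ and s small, take [Ca²⁺] ≈ 1.2×10⁻² mol L⁻¹ and [PO₄³⁻] = 2s.
Ksp = [Ca²⁺]^3[PO₄³⁻]^2 = (1.2×10⁻²)^3(2s)^2
(2s)^2 = 3.6×10⁻³³ / (1.2×10⁻²)^3 = 2.1×10⁻²⁷
s = 2.3×10⁻¹⁴ mol L⁻¹

2.3×10⁻¹⁴ M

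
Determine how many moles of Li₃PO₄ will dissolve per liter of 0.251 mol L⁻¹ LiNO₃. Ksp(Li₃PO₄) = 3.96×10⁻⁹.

2.50×10⁻⁷ M

Li₃PO₄(s) ⇌ 3 Li⁺(aq) + PO₄³⁻(aq)
Li⁺ is already present at 0.251 mol L⁻¹. If s mol/L of Li₃PO₄ dissolves, [PO₄³⁻] = s while [Li⁺] ≈ 0.251 mol L⁻¹.
Ksp = [Li⁺]^3[PO₄³⁻] = (0.251)^3s
s = 3.96×10⁻⁹ / (0.251)^3 = 2.50×10⁻⁷
s = 2.50×10⁻⁷ mol L⁻¹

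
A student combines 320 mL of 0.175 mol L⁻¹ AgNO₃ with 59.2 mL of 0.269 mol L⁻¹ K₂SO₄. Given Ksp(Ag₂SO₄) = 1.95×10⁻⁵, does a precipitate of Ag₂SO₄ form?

After mixing, V = 320 mL + 59.2 mL = 379.2 mL.
[Ag⁺] = (0.175)(320)/379.2 = 0.148 mol L⁻¹
[SO₄²⁻] = (0.269)(59.2)/379.2 = 4.20×10⁻² mol L⁻¹
Q = [Ag⁺]^2[SO₄²⁻] = 9.16×10⁻⁴
Because Q > Ksp (9.16×10⁻⁴ vs 1.95×10⁻⁵), a precipitate of Ag₂SO₄ forms.

Yes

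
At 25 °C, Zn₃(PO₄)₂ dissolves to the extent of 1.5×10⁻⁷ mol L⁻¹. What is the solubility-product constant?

Ksp = 8.2×10⁻³³

Zn₃(PO₄)₂(s) ⇌ 3 Zn²⁺(aq) + 2 PO₄³⁻(aq)
Let s be the molar solubility. Then [Zn²⁺] = 3s and [PO₄³⁻] = 2s.
Ksp = [Zn²⁺]^3[PO₄³⁻]^2 = (3s)^3 · (2s)^2 = 108s^5
Ksp = 108 × (1.5×10⁻⁷)^5 = 8.2×10⁻³³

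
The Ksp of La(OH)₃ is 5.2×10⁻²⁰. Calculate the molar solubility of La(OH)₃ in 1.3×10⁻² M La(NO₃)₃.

La(OH)₃(s) ⇌ La³⁺(aq) + 3 OH⁻(aq)
Let s be the solubility of La(OH)₃ here. The common ion gives [La³⁺] ≈ 1.3×10⁻² M, and [OH⁻] = 3s.
Ksp = [La³⁺][OH⁻]^3 = (1.3×10⁻²)(3s)^3
(3s)^3 = 5.2×10⁻²⁰ / (1.3×10⁻²) = 4.0×10⁻¹⁸
s = 5.3×10⁻⁷ M

5.3×10⁻⁷ M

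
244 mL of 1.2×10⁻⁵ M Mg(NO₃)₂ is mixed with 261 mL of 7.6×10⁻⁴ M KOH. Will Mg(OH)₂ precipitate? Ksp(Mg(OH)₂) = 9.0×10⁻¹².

No

Total volume after mixing = 244 + 261 = 505 mL.
[Mg²⁺] = (1.2×10⁻⁵)(244)/505 = 5.8×10⁻⁶ M
[OH⁻] = (7.6×10⁻⁴)(261)/505 = 3.9×10⁻⁴ M
Q = [Mg²⁺][OH⁻]^2 = 8.9×10⁻¹³
Since Q (8.9×10⁻¹³) is less than Ksp (9.0×10⁻¹²), no Mg(OH)₂ precipitates.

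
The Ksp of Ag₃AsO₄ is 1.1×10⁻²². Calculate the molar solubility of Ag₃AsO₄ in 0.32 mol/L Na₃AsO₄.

2.3×10⁻⁸ M

Ag₃AsO₄(s) ⇌ 3 Ag⁺(aq) + AsO₄³⁻(aq)
The solution already contains AsO₄³⁻ at 0.32 mol/L. Let s be the molar solubility of Ag₃AsO₄.
[AsO₄³⁻] ≈ 0.32 mol/L (common ion dominates); [Ag⁺] = 3s.
Ksp = [Ag⁺]^3[AsO₄³⁻] = (3s)^3(0.32)
(3s)^3 = 1.1×10⁻²² / (0.32) = 3.4×10⁻²²
s = 2.3×10⁻⁸ mol/L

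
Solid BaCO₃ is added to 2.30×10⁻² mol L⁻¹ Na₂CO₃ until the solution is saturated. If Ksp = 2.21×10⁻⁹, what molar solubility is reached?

9.61×10⁻⁸ M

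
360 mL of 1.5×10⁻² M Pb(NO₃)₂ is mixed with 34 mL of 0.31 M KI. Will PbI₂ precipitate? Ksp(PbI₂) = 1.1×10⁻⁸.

The combined volume is 394 mL.
[Pb²⁺] = (1.5×10⁻²)(360)/394 = 1.4×10⁻² M
[I⁻] = (0.31)(34)/394 = 2.7×10⁻² M
Q = [Pb²⁺][I⁻]^2 = 9.8×10⁻⁶
Q = 9.8×10⁻⁶ > Ksp = 1.1×10⁻⁸, so the solution is supersaturated and PbI₂ precipitates.

Yes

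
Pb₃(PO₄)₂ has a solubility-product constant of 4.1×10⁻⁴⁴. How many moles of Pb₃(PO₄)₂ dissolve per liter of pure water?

Pb₃(PO₄)₂(s) ⇌ 3 Pb²⁺(aq) + 2 PO₄³⁻(aq)
If s mol/L of Pb₃(PO₄)₂ dissolves, [Pb²⁺] = 3s and [PO₄³⁻] = 2s.
Ksp = [Pb²⁺]^3[PO₄³⁻]^2 = (3s)^3 · (2s)^2 = 108s^5
108s^5 = 4.1×10⁻⁴⁴  ⇒  s^5 = 3.8×10⁻⁴⁶
s = 8.2×10⁻¹⁰ mol/L

8.2×10⁻¹⁰ M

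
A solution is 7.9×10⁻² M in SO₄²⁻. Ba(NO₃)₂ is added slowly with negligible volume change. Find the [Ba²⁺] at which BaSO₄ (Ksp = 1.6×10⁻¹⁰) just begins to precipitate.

The threshold for precipitation is Q = Ksp.
BaSO₄(s) ⇌ Ba²⁺(aq) + SO₄²⁻(aq)
Ksp = [Ba²⁺][SO₄²⁻] = [Ba²⁺](7.9×10⁻²)
[Ba²⁺] = 1.6×10⁻¹⁰ / (7.9×10⁻²) = 2.0×10⁻⁹
[Ba²⁺] = 2.0×10⁻⁹ M

2.0×10⁻⁹ M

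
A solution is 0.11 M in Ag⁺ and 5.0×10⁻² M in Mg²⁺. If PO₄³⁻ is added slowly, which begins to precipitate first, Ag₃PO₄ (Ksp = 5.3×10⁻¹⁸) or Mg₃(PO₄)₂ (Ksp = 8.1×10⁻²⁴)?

Precipitation of each salt begins when its ion product equals Ksp.
For Ag₃PO₄: [PO₄³⁻] = (Ksp/[Ag⁺]^3) = 4.0×10⁻¹⁵ M
For Mg₃(PO₄)₂: [PO₄³⁻] = (Ksp/[Mg²⁺]^3)^(1/2) = 2.5×10⁻¹⁰ M
Ag₃PO₄ requires the lower [PO₄³⁻], so it precipitates first.

Ag₃PO₄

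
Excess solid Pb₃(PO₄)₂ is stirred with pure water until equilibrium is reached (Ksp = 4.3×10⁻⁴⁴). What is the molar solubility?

Pb₃(PO₄)₂(s) ⇌ 3 Pb²⁺(aq) + 2 PO₄³⁻(aq)
Call the molar solubility s, so that [Pb²⁺] = 3s and [PO₄³⁻] = 2s.
Ksp = [Pb²⁺]^3[PO₄³⁻]^2 = (3s)^3 · (2s)^2 = 108s^5
108s^5 = 4.3×10⁻⁴⁴  ⇒  s^5 = 4.0×10⁻⁴⁶
Taking the 5th root, s = 8.3×10⁻¹⁰ mol/L.

8.3×10⁻¹⁰ M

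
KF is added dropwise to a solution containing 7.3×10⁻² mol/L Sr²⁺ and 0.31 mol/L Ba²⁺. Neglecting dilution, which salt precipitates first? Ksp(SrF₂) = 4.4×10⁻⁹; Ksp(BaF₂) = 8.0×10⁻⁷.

SrF₂

The threshold for precipitation is Q = Ksp.
For SrF₂: [F⁻] = (Ksp/[Sr²⁺])^(1/2) = 2.5×10⁻⁴ mol/L
For BaF₂: [F⁻] = (Ksp/[Ba²⁺])^(1/2) = 1.6×10⁻³ mol/L
SrF₂ requires the lower [F⁻], so it precipitates first.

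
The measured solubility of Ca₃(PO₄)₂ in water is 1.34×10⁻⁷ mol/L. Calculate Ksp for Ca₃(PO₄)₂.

Ca₃(PO₄)₂(s) ⇌ 3 Ca²⁺(aq) + 2 PO₄³⁻(aq)
With molar solubility s: [Ca²⁺] = 3s, [PO₄³⁻] = 2s.
Ksp = [Ca²⁺]^3[PO₄³⁻]^2 = (3s)^3 · (2s)^2 = 108s^5
Ksp = 108 × (1.34×10⁻⁷)^5 = 4.67×10⁻³³

Ksp = 4.67×10⁻³³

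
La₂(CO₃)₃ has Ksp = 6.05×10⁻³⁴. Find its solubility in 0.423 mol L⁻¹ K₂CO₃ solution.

4.47×10⁻¹⁷ M

La₂(CO₃)₃(s) ⇌ 2 La³⁺(aq) + 3 CO₃²⁻(aq)
With CO₃²⁻ already at 0.423 mol L⁻¹ and s small, take [CO₃²⁻] ≈ 0.423 mol L⁻¹ and [La³⁺] = 2s.
Ksp = [La³⁺]^2[CO₃²⁻]^3 = (2s)^2(0.423)^3
(2s)^2 = 6.05×10⁻³⁴ / (0.423)^3 = 7.99×10⁻³³
s = 4.47×10⁻¹⁷ mol L⁻¹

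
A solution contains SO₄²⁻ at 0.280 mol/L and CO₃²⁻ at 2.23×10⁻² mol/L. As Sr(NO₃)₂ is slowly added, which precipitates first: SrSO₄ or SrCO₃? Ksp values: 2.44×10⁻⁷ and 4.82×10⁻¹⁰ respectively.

SrCO₃

Each salt precipitates once Q = Ksp for that salt.
For SrSO₄: [Sr²⁺] = (Ksp/[SO₄²⁻]) = 8.71×10⁻⁷ mol/L
For SrCO₃: [Sr²⁺] = (Ksp/[CO₃²⁻]) = 2.16×10⁻⁸ mol/L
SrCO₃ requires the lower [Sr²⁺], so it precipitates first.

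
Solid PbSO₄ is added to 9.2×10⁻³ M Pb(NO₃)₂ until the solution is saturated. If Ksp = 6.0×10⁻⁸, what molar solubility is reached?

6.5×10⁻⁶ M

PbSO₄(s) ⇌ Pb²⁺(aq) + SO₄²⁻(aq)
With Pb²⁺ already at 9.2×10⁻³ M and s small, take [Pb²⁺] ≈ 9.2×10⁻³ M and [SO₄²⁻] = s.
Ksp = [Pb²⁺][SO₄²⁻] = (9.2×10⁻³)s
s = 6.0×10⁻⁸ / (9.2×10⁻³) = 6.5×10⁻⁶
s = 6.5×10⁻⁶ M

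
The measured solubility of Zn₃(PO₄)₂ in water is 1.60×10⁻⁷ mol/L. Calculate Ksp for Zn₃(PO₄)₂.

Ksp = 1.13×10⁻³²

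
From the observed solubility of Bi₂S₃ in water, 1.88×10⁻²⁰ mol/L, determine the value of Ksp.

Ksp = 2.54×10⁻⁹⁷

Bi₂S₃(s) ⇌ 2 Bi³⁺(aq) + 3 S²⁻(aq)
Call the molar solubility s, so that [Bi³⁺] = 2s and [S²⁻] = 3s.
Ksp = [Bi³⁺]^2[S²⁻]^3 = (2s)^2 · (3s)^3 = 108s^5
Ksp = 108 × (1.88×10⁻²⁰)^5 = 2.54×10⁻⁹⁷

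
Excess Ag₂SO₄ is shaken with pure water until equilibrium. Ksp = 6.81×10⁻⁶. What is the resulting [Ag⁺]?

Ag₂SO₄(s) ⇌ 2 Ag⁺(aq) + SO₄²⁻(aq)
For each mole of Ag₂SO₄ that dissolves per liter, [Ag⁺] = 2s and [SO₄²⁻] = s; let s denote this solubility.
Ksp = [Ag⁺]^2[SO₄²⁻] = (2s)^2 · s = 4s^3 = 6.81×10⁻⁶
s = 1.19×10⁻² M
[Ag⁺] = 2s = 2.39×10⁻² M

2.39×10⁻² M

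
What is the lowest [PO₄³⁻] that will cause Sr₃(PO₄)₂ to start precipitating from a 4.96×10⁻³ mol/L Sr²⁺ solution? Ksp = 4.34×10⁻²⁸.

5.96×10⁻¹¹ M

A salt starts to precipitate once the ion product Q reaches its Ksp.
Sr₃(PO₄)₂(s) ⇌ 3 Sr²⁺(aq) + 2 PO₄³⁻(aq)
Ksp = [Sr²⁺]^3[PO₄³⁻]^2 = [PO₄³⁻]^2(4.96×10⁻³)^3
[PO₄³⁻]^2 = 4.34×10⁻²⁸ / (4.96×10⁻³)^3 = 3.56×10⁻²¹
[PO₄³⁻] = 5.96×10⁻¹¹ mol/L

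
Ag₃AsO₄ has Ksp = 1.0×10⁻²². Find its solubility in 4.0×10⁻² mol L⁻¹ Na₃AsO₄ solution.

4.5×10⁻⁸ M

Ag₃AsO₄(s) ⇌ 3 Ag⁺(aq) + AsO₄³⁻(aq)
Let s be the solubility of Ag₃AsO₄ here. The common ion gives [AsO₄³⁻] ≈ 4.0×10⁻² mol L⁻¹, and [Ag⁺] = 3s.
Ksp = [Ag⁺]^3[AsO₄³⁻] = (3s)^3(4.0×10⁻²)
(3s)^3 = 1.0×10⁻²² / (4.0×10⁻²) = 2.5×10⁻²¹
s = 4.5×10⁻⁸ mol L⁻¹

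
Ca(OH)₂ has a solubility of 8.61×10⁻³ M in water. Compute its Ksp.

Ksp = 2.55×10⁻⁶

Ca(OH)₂(s) ⇌ Ca²⁺(aq) + 2 OH⁻(aq)
If s mol/L of Ca(OH)₂ dissolves, [Ca²⁺] = s and [OH⁻] = 2s.
Ksp = [Ca²⁺][OH⁻]^2 = s · (2s)^2 = 4s^3
Ksp = 4 × (8.61×10⁻³)^3 = 2.55×10⁻⁶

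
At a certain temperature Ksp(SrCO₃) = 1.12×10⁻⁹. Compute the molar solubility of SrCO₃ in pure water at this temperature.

SrCO₃(s) ⇌ Sr²⁺(aq) + CO₃²⁻(aq)
If s mol/L of SrCO₃ dissolves, [Sr²⁺] = s and [CO₃²⁻] = s.
Ksp = [Sr²⁺][CO₃²⁻] = s · s = s^2
s^2 = 1.12×10⁻⁹
Taking the 2nd root, s = 3.35×10⁻⁵ mol L⁻¹.

3.35×10⁻⁵ M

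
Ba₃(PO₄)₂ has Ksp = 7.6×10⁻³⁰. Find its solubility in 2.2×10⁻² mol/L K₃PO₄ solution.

8.3×10⁻¹⁰ M

Ba₃(PO₄)₂(s) ⇌ 3 Ba²⁺(aq) + 2 PO₄³⁻(aq)
Let s be the solubility of Ba₃(PO₄)₂ here. The common ion gives [PO₄³⁻] ≈ 2.2×10⁻² mol/L, and [Ba²⁺] = 3s.
Ksp = [Ba²⁺]^3[PO₄³⁻]^2 = (3s)^3(2.2×10⁻²)^2
(3s)^3 = 7.6×10⁻³⁰ / (2.2×10⁻²)^2 = 1.6×10⁻²⁶
s = 8.3×10⁻¹⁰ mol/L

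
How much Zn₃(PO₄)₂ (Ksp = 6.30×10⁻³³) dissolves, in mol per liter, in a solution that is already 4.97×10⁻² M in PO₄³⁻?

Zn₃(PO₄)₂(s) ⇌ 3 Zn²⁺(aq) + 2 PO₄³⁻(aq)
The solution already contains PO₄³⁻ at 4.97×10⁻² M. Let s be the molar solubility of Zn₃(PO₄)₂.
[PO₄³⁻] ≈ 4.97×10⁻² M (common ion dominates); [Zn²⁺] = 3s.
Ksp = [Zn²⁺]^3[PO₄³⁻]^2 = (3s)^3(4.97×10⁻²)^2
(3s)^3 = 6.30×10⁻³³ / (4.97×10⁻²)^2 = 2.55×10⁻³⁰
s = 4.55×10⁻¹¹ M

4.55×10⁻¹¹ M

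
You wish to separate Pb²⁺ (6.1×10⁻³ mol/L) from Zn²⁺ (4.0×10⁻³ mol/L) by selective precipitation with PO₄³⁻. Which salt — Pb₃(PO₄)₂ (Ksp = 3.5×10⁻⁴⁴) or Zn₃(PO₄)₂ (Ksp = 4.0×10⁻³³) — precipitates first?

Pb₃(PO₄)₂

The threshold for precipitation is Q = Ksp.
For Pb₃(PO₄)₂: [PO₄³⁻] = (Ksp/[Pb²⁺]^3)^(1/2) = 3.9×10⁻¹⁹ mol/L
For Zn₃(PO₄)₂: [PO₄³⁻] = (Ksp/[Zn²⁺]^3)^(1/2) = 2.5×10⁻¹³ mol/L
The smaller threshold [PO₄³⁻] is reached first, so Pb₃(PO₄)₂ precipitates first.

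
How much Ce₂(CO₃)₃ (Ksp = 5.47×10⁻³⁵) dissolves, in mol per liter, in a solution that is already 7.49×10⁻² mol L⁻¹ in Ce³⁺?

Ce₂(CO₃)₃(s) ⇌ 2 Ce³⁺(aq) + 3 CO₃²⁻(aq)
With Ce³⁺ already at 7.49×10⁻² mol L⁻¹ and s small, take [Ce³⁺] ≈ 7.49×10⁻² mol L⁻¹ and [CO₃²⁻] = 3s.
Ksp = [Ce³⁺]^2[CO₃²⁻]^3 = (7.49×10⁻²)^2(3s)^3
(3s)^3 = 5.47×10⁻³⁵ / (7.49×10⁻²)^2 = 9.75×10⁻³³
s = 7.12×10⁻¹² mol L⁻¹

7.12×10⁻¹² M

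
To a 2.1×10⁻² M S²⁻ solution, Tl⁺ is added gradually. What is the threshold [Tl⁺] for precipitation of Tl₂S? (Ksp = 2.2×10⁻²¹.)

Precipitation begins when Q = Ksp.
Tl₂S(s) ⇌ 2 Tl⁺(aq) + S²⁻(aq)
Ksp = [Tl⁺]^2[S²⁻] = [Tl⁺]^2(2.1×10⁻²)
[Tl⁺]^2 = 2.2×10⁻²¹ / (2.1×10⁻²) = 1.0×10⁻¹⁹
[Tl⁺] = 3.2×10⁻¹⁰ M

3.2×10⁻¹⁰ M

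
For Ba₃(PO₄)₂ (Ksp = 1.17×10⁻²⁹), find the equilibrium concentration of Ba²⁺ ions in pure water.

1.92×10⁻⁶ M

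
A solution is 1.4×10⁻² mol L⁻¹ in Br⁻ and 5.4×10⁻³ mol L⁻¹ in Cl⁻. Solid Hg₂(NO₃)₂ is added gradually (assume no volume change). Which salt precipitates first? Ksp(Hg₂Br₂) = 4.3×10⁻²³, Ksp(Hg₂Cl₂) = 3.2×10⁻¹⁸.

The threshold for precipitation is Q = Ksp.
For Hg₂Br₂: [Hg₂²⁺] = (Ksp/[Br⁻]^2) = 2.2×10⁻¹⁹ mol L⁻¹
For Hg₂Cl₂: [Hg₂²⁺] = (Ksp/[Cl⁻]^2) = 1.1×10⁻¹³ mol L⁻¹
The smaller threshold [Hg₂²⁺] is reached first, so Hg₂Br₂ precipitates first.

Hg₂Br₂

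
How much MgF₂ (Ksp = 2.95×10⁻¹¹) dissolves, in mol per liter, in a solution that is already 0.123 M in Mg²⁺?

7.74×10⁻⁶ M

MgF₂(s) ⇌ Mg²⁺(aq) + 2 F⁻(aq)
Mg²⁺ is already present at 0.123 M. If s mol/L of MgF₂ dissolves, [F⁻] = 2s while [Mg²⁺] ≈ 0.123 M.
Ksp = [Mg²⁺][F⁻]^2 = (0.123)(2s)^2
(2s)^2 = 2.95×10⁻¹¹ / (0.123) = 2.40×10⁻¹⁰
s = 7.74×10⁻⁶ M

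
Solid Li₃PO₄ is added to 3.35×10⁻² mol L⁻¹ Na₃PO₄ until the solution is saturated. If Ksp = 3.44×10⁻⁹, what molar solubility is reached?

1.56×10⁻³ M

Li₃PO₄(s) ⇌ 3 Li⁺(aq) + PO₄³⁻(aq)
With PO₄³⁻ already at 3.35×10⁻² mol L⁻¹ and s small, take [PO₄³⁻] ≈ 3.35×10⁻² mol L⁻¹ and [Li⁺] = 3s.
Ksp = [Li⁺]^3[PO₄³⁻] = (3s)^3(3.35×10⁻²)
(3s)^3 = 3.44×10⁻⁹ / (3.35×10⁻²) = 1.03×10⁻⁷
s = 1.56×10⁻³ mol L⁻¹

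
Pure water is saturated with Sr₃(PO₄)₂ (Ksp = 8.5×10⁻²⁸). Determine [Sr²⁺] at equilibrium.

Sr₃(PO₄)₂(s) ⇌ 3 Sr²⁺(aq) + 2 PO₄³⁻(aq)
If s mol/L of Sr₃(PO₄)₂ dissolves, [Sr²⁺] = 3s and [PO₄³⁻] = 2s.
Ksp = [Sr²⁺]^3[PO₄³⁻]^2 = (3s)^3 · (2s)^2 = 108s^5 = 8.5×10⁻²⁸
s = 1.5×10⁻⁶ mol/L
[Sr²⁺] = 3s = 4.5×10⁻⁶ mol/L

4.5×10⁻⁶ M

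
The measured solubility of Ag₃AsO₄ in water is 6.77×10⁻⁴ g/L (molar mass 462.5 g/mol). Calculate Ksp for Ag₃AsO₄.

Ksp = 1.24×10⁻²²

Convert to molarity: s = 6.77×10⁻⁴ / 462.5 = 1.4638×10⁻⁶ mol/L
Ag₃AsO₄(s) ⇌ 3 Ag⁺(aq) + AsO₄³⁻(aq)
With molar solubility s: [Ag⁺] = 3s, [AsO₄³⁻] = s.
Ksp = [Ag⁺]^3[AsO₄³⁻] = (3s)^3 · s = 27s^4
Ksp = 27 × (1.4638×10⁻⁶)^4 = 1.24×10⁻²²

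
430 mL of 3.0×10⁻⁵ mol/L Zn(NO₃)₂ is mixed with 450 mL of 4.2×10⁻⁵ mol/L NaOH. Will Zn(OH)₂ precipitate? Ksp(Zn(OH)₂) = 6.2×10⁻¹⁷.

Yes

Total volume after mixing = 430 + 450 = 880 mL.
[Zn²⁺] = (3.0×10⁻⁵)(430)/880 = 1.5×10⁻⁵ mol/L
[OH⁻] = (4.2×10⁻⁵)(450)/880 = 2.1×10⁻⁵ mol/L
Q = [Zn²⁺][OH⁻]^2 = 6.8×10⁻¹⁵
Q = 6.8×10⁻¹⁵ > Ksp = 6.2×10⁻¹⁷, so the solution is supersaturated and Zn(OH)₂ precipitates.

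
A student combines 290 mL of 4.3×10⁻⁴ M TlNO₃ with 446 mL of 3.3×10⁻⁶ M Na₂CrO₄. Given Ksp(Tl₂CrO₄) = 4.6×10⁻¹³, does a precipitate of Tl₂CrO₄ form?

No

The combined volume is 736 mL.
[Tl⁺] = (4.3×10⁻⁴)(290)/736 = 1.7×10⁻⁴ M
[CrO₄²⁻] = (3.3×10⁻⁶)(446)/736 = 2.0×10⁻⁶ M
Q = [Tl⁺]^2[CrO₄²⁻] = 5.7×10⁻¹⁴
Since Q (5.7×10⁻¹⁴) is less than Ksp (4.6×10⁻¹³), no Tl₂CrO₄ precipitates.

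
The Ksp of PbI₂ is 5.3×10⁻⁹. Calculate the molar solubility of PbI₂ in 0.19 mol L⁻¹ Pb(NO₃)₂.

8.4×10⁻⁵ M

PbI₂(s) ⇌ Pb²⁺(aq) + 2 I⁻(aq)
With Pb²⁺ already at 0.19 mol L⁻¹ and s small, take [Pb²⁺] ≈ 0.19 mol L⁻¹ and [I⁻] = 2s.
Ksp = [Pb²⁺][I⁻]^2 = (0.19)(2s)^2
(2s)^2 = 5.3×10⁻⁹ / (0.19) = 2.8×10⁻⁸
s = 8.4×10⁻⁵ mol L⁻¹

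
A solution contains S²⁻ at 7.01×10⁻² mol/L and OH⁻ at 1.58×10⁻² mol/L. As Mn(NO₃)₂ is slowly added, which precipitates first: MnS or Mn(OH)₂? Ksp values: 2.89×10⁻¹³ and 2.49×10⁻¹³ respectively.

MnS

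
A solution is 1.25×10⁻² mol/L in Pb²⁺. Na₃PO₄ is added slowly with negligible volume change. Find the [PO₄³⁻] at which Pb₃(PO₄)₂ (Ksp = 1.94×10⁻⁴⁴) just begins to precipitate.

Precipitation of each salt begins when its ion product equals Ksp.
Pb₃(PO₄)₂(s) ⇌ 3 Pb²⁺(aq) + 2 PO₄³⁻(aq)
Ksp = [Pb²⁺]^3[PO₄³⁻]^2 = [PO₄³⁻]^2(1.25×10⁻²)^3
[PO₄³⁻]^2 = 1.94×10⁻⁴⁴ / (1.25×10⁻²)^3 = 9.93×10⁻³⁹
[PO₄³⁻] = 9.97×10⁻²⁰ mol/L

9.97×10⁻²⁰ M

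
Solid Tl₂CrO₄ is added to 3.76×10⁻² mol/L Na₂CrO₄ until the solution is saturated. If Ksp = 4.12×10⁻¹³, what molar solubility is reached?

1.66×10⁻⁶ M

Tl₂CrO₄(s) ⇌ 2 Tl⁺(aq) + CrO₄²⁻(aq)
The solution already contains CrO₄²⁻ at 3.76×10⁻² mol/L. Let s be the molar solubility of Tl₂CrO₄.
[CrO₄²⁻] ≈ 3.76×10⁻² mol/L (common ion dominates); [Tl⁺] = 2s.
Ksp = [Tl⁺]^2[CrO₄²⁻] = (2s)^2(3.76×10⁻²)
(2s)^2 = 4.12×10⁻¹³ / (3.76×10⁻²) = 1.10×10⁻¹¹
s = 1.66×10⁻⁶ mol/L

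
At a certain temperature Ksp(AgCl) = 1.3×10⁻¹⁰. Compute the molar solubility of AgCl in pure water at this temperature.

1.1×10⁻⁵ M

AgCl(s) ⇌ Ag⁺(aq) + Cl⁻(aq)
For each mole of AgCl that dissolves per liter, [Ag⁺] = s and [Cl⁻] = s; let s denote this solubility.
Ksp = [Ag⁺][Cl⁻] = s · s = s^2
s^2 = 1.3×10⁻¹⁰
s = 1.1×10⁻⁵ mol L⁻¹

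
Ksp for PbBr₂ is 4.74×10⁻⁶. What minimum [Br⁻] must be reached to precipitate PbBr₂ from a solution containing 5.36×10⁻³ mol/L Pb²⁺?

The threshold for precipitation is Q = Ksp.
PbBr₂(s) ⇌ Pb²⁺(aq) + 2 Br⁻(aq)
Ksp = [Pb²⁺][Br⁻]^2 = [Br⁻]^2(5.36×10⁻³)
[Br⁻]^2 = 4.74×10⁻⁶ / (5.36×10⁻³) = 8.84×10⁻⁴
[Br⁻] = 2.97×10⁻² mol/L

2.97×10⁻² M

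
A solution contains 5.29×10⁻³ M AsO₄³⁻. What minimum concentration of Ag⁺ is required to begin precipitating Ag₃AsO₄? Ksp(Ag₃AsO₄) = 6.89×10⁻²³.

2.35×10⁻⁷ M

Precipitation of each salt begins when its ion product equals Ksp.
Ag₃AsO₄(s) ⇌ 3 Ag⁺(aq) + AsO₄³⁻(aq)
Ksp = [Ag⁺]^3[AsO₄³⁻] = [Ag⁺]^3(5.29×10⁻³)
[Ag⁺]^3 = 6.89×10⁻²³ / (5.29×10⁻³) = 1.30×10⁻²⁰
[Ag⁺] = 2.35×10⁻⁷ M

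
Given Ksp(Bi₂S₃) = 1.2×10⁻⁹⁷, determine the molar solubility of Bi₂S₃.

Bi₂S₃(s) ⇌ 2 Bi³⁺(aq) + 3 S²⁻(aq)
Let s be the molar solubility. Then [Bi³⁺] = 2s and [S²⁻] = 3s.
Ksp = [Bi³⁺]^2[S²⁻]^3 = (2s)^2 · (3s)^3 = 108s^5
108s^5 = 1.2×10⁻⁹⁷  ⇒  s^5 = 1.1×10⁻⁹⁹
s = 1.6×10⁻²⁰ mol/L

1.6×10⁻²⁰ M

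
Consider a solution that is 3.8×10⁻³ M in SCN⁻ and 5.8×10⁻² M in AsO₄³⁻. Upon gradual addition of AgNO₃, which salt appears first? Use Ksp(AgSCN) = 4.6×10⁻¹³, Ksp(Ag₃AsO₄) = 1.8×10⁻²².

The threshold for precipitation is Q = Ksp.
For AgSCN: [Ag⁺] = (Ksp/[SCN⁻]) = 1.2×10⁻¹⁰ M
For Ag₃AsO₄: [Ag⁺] = (Ksp/[AsO₄³⁻])^(1/3) = 1.5×10⁻⁷ M
AgSCN requires the lower [Ag⁺], so it precipitates first.

AgSCN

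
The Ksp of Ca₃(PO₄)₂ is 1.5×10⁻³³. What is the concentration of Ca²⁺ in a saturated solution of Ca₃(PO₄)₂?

Ca₃(PO₄)₂(s) ⇌ 3 Ca²⁺(aq) + 2 PO₄³⁻(aq)
Let s be the molar solubility. Then [Ca²⁺] = 3s and [PO₄³⁻] = 2s.
Ksp = [Ca²⁺]^3[PO₄³⁻]^2 = (3s)^3 · (2s)^2 = 108s^5 = 1.5×10⁻³³
s = 1.1×10⁻⁷ mol L⁻¹
[Ca²⁺] = 3s = 3.2×10⁻⁷ mol L⁻¹

3.2×10⁻⁷ M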